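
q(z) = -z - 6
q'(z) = -1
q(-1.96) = -4.04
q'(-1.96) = -1.00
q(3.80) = -9.80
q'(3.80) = -1.00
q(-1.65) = -4.35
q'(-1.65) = -1.00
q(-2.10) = -3.90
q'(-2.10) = -1.00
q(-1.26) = -4.74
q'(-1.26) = -1.00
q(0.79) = -6.79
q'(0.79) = -1.00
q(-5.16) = -0.84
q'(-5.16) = -1.00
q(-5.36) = -0.64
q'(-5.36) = -1.00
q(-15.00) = 9.00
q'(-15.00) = -1.00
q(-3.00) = -3.00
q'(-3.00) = -1.00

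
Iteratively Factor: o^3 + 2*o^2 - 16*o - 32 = (o + 4)*(o^2 - 2*o - 8) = (o - 4)*(o + 4)*(o + 2)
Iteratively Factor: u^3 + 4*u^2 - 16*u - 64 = (u + 4)*(u^2 - 16) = (u + 4)^2*(u - 4)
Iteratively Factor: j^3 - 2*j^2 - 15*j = (j)*(j^2 - 2*j - 15) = j*(j - 5)*(j + 3)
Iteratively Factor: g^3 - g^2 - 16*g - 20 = (g + 2)*(g^2 - 3*g - 10) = (g + 2)^2*(g - 5)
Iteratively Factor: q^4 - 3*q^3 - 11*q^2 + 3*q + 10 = (q - 5)*(q^3 + 2*q^2 - q - 2) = (q - 5)*(q + 2)*(q^2 - 1) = (q - 5)*(q - 1)*(q + 2)*(q + 1)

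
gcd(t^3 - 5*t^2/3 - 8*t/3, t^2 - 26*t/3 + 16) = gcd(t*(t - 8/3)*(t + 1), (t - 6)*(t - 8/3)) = t - 8/3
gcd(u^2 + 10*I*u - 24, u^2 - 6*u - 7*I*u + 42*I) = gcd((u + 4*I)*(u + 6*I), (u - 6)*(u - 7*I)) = 1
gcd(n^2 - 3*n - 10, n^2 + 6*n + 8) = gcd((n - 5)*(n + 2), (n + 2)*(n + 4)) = n + 2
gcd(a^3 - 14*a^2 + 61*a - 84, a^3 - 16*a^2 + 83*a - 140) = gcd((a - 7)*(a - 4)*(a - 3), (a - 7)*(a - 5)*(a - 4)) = a^2 - 11*a + 28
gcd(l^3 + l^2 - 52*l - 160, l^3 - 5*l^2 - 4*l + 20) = 1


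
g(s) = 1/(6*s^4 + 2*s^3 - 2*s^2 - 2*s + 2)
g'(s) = (-24*s^3 - 6*s^2 + 4*s + 2)/(6*s^4 + 2*s^3 - 2*s^2 - 2*s + 2)^2 = (-12*s^3 - 3*s^2 + 2*s + 1)/(2*(3*s^4 + s^3 - s^2 - s + 1)^2)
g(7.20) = 0.00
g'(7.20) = -0.00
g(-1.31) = 0.07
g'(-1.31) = 0.20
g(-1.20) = 0.10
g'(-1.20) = 0.27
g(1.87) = 0.01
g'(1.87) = -0.03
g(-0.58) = 0.36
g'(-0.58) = 0.30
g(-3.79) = 0.00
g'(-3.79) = 0.00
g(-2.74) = 0.00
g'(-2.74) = 0.01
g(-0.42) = 0.40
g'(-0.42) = 0.16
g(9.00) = 0.00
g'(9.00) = 0.00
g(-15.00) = 0.00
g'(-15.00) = 0.00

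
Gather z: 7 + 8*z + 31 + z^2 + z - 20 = z^2 + 9*z + 18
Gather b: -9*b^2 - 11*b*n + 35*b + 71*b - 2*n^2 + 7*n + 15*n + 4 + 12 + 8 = -9*b^2 + b*(106 - 11*n) - 2*n^2 + 22*n + 24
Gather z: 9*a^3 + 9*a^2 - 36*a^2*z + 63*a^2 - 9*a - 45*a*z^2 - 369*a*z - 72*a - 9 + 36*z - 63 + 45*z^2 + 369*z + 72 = 9*a^3 + 72*a^2 - 81*a + z^2*(45 - 45*a) + z*(-36*a^2 - 369*a + 405)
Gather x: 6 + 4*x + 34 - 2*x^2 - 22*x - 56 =-2*x^2 - 18*x - 16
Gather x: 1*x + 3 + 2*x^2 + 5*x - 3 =2*x^2 + 6*x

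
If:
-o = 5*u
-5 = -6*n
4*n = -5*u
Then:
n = 5/6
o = 10/3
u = -2/3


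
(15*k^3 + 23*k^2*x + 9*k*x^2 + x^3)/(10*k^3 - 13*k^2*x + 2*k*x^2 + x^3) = (3*k^2 + 4*k*x + x^2)/(2*k^2 - 3*k*x + x^2)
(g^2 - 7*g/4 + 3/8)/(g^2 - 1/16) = 2*(2*g - 3)/(4*g + 1)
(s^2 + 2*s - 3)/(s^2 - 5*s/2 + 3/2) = 2*(s + 3)/(2*s - 3)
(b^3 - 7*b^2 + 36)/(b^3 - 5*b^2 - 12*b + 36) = (b^2 - b - 6)/(b^2 + b - 6)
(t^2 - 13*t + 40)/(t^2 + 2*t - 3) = (t^2 - 13*t + 40)/(t^2 + 2*t - 3)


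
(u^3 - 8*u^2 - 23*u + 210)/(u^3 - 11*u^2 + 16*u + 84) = (u + 5)/(u + 2)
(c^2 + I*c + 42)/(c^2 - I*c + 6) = (c^2 + I*c + 42)/(c^2 - I*c + 6)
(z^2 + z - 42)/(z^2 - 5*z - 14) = (-z^2 - z + 42)/(-z^2 + 5*z + 14)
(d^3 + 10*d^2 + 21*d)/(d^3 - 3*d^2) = (d^2 + 10*d + 21)/(d*(d - 3))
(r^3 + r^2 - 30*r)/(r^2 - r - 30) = r*(-r^2 - r + 30)/(-r^2 + r + 30)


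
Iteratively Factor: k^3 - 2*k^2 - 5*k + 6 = (k - 1)*(k^2 - k - 6) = (k - 1)*(k + 2)*(k - 3)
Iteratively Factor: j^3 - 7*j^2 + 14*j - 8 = (j - 4)*(j^2 - 3*j + 2) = (j - 4)*(j - 2)*(j - 1)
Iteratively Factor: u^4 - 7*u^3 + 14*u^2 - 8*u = (u - 2)*(u^3 - 5*u^2 + 4*u) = u*(u - 2)*(u^2 - 5*u + 4) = u*(u - 4)*(u - 2)*(u - 1)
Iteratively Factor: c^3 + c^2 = (c)*(c^2 + c) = c^2*(c + 1)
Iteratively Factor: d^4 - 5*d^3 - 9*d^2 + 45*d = (d - 3)*(d^3 - 2*d^2 - 15*d) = d*(d - 3)*(d^2 - 2*d - 15) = d*(d - 3)*(d + 3)*(d - 5)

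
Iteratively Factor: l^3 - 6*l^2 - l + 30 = (l + 2)*(l^2 - 8*l + 15) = (l - 3)*(l + 2)*(l - 5)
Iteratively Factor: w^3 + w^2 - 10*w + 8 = (w - 1)*(w^2 + 2*w - 8) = (w - 2)*(w - 1)*(w + 4)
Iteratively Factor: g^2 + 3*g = (g)*(g + 3)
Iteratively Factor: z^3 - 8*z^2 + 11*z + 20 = (z + 1)*(z^2 - 9*z + 20) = (z - 5)*(z + 1)*(z - 4)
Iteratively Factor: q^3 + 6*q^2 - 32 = (q + 4)*(q^2 + 2*q - 8) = (q - 2)*(q + 4)*(q + 4)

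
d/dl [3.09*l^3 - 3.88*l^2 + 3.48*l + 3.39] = 9.27*l^2 - 7.76*l + 3.48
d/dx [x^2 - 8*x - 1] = 2*x - 8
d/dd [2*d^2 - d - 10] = 4*d - 1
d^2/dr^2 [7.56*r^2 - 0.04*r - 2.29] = 15.1200000000000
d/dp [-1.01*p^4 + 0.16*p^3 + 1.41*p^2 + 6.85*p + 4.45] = -4.04*p^3 + 0.48*p^2 + 2.82*p + 6.85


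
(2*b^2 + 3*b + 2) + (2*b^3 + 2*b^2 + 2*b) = 2*b^3 + 4*b^2 + 5*b + 2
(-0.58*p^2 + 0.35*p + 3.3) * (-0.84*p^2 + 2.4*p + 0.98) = 0.4872*p^4 - 1.686*p^3 - 2.5004*p^2 + 8.263*p + 3.234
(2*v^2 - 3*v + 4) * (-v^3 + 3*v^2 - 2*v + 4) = -2*v^5 + 9*v^4 - 17*v^3 + 26*v^2 - 20*v + 16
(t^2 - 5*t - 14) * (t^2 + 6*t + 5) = t^4 + t^3 - 39*t^2 - 109*t - 70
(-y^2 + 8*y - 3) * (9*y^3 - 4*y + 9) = -9*y^5 + 72*y^4 - 23*y^3 - 41*y^2 + 84*y - 27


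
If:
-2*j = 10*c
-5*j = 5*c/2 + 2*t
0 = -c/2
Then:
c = 0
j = 0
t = 0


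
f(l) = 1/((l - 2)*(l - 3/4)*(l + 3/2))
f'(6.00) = 0.00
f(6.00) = 0.01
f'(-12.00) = 0.00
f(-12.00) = 0.00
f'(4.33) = -0.02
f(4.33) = 0.02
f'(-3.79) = -0.01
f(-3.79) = -0.02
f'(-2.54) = -0.10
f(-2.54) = -0.06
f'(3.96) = -0.03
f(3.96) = 0.03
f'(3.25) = -0.10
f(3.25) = 0.07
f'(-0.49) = 0.07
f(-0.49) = 0.32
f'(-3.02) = -0.04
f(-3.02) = -0.03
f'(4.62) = -0.01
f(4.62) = 0.02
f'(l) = -1/((l - 2)*(l - 3/4)*(l + 3/2)^2) - 1/((l - 2)*(l - 3/4)^2*(l + 3/2)) - 1/((l - 2)^2*(l - 3/4)*(l + 3/2)) = 8*(-24*l^2 + 20*l + 21)/(64*l^6 - 160*l^5 - 236*l^4 + 708*l^3 + 81*l^2 - 756*l + 324)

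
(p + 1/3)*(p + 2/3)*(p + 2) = p^3 + 3*p^2 + 20*p/9 + 4/9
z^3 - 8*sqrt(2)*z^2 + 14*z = z*(z - 7*sqrt(2))*(z - sqrt(2))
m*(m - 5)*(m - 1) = m^3 - 6*m^2 + 5*m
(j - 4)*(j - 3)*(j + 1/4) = j^3 - 27*j^2/4 + 41*j/4 + 3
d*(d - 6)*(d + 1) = d^3 - 5*d^2 - 6*d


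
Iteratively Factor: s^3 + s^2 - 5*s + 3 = (s + 3)*(s^2 - 2*s + 1) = (s - 1)*(s + 3)*(s - 1)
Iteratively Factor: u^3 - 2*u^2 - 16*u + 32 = (u - 4)*(u^2 + 2*u - 8) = (u - 4)*(u + 4)*(u - 2)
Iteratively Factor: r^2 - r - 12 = (r + 3)*(r - 4)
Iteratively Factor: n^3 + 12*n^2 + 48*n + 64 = (n + 4)*(n^2 + 8*n + 16) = (n + 4)^2*(n + 4)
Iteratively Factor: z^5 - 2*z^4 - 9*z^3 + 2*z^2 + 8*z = (z - 4)*(z^4 + 2*z^3 - z^2 - 2*z) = (z - 4)*(z - 1)*(z^3 + 3*z^2 + 2*z) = (z - 4)*(z - 1)*(z + 2)*(z^2 + z) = (z - 4)*(z - 1)*(z + 1)*(z + 2)*(z)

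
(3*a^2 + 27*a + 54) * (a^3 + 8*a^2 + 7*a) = 3*a^5 + 51*a^4 + 291*a^3 + 621*a^2 + 378*a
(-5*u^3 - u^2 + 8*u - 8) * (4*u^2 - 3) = -20*u^5 - 4*u^4 + 47*u^3 - 29*u^2 - 24*u + 24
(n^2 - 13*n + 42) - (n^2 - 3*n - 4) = 46 - 10*n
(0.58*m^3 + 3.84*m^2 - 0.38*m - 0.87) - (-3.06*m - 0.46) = 0.58*m^3 + 3.84*m^2 + 2.68*m - 0.41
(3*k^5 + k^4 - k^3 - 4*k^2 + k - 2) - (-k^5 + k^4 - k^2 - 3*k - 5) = 4*k^5 - k^3 - 3*k^2 + 4*k + 3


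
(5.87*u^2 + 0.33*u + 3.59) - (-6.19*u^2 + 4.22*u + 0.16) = 12.06*u^2 - 3.89*u + 3.43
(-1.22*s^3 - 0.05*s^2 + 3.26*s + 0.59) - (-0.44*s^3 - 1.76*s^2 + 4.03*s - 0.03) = -0.78*s^3 + 1.71*s^2 - 0.77*s + 0.62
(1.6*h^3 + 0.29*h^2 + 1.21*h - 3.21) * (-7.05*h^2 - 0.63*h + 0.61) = -11.28*h^5 - 3.0525*h^4 - 7.7372*h^3 + 22.0451*h^2 + 2.7604*h - 1.9581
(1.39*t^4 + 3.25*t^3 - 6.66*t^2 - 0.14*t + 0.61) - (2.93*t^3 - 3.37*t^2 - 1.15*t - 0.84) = 1.39*t^4 + 0.32*t^3 - 3.29*t^2 + 1.01*t + 1.45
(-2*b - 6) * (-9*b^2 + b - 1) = 18*b^3 + 52*b^2 - 4*b + 6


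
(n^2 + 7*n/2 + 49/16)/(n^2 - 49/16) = (4*n + 7)/(4*n - 7)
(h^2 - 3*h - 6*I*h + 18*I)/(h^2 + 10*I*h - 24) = (h^2 - 3*h - 6*I*h + 18*I)/(h^2 + 10*I*h - 24)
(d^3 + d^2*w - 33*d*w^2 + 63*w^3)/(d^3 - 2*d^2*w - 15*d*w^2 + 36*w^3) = (d + 7*w)/(d + 4*w)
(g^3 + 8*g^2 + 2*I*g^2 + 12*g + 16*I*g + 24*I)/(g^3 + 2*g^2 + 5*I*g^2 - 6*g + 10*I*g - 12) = (g + 6)/(g + 3*I)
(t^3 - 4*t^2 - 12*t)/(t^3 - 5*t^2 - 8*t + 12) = t/(t - 1)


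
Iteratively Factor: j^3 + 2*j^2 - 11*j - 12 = (j + 4)*(j^2 - 2*j - 3) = (j - 3)*(j + 4)*(j + 1)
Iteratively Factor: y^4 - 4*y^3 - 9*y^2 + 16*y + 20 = (y - 2)*(y^3 - 2*y^2 - 13*y - 10) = (y - 2)*(y + 2)*(y^2 - 4*y - 5) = (y - 5)*(y - 2)*(y + 2)*(y + 1)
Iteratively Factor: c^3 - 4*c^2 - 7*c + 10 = (c + 2)*(c^2 - 6*c + 5) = (c - 1)*(c + 2)*(c - 5)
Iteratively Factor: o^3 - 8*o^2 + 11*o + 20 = (o - 4)*(o^2 - 4*o - 5) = (o - 5)*(o - 4)*(o + 1)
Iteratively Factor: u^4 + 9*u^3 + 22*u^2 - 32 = (u + 2)*(u^3 + 7*u^2 + 8*u - 16) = (u + 2)*(u + 4)*(u^2 + 3*u - 4) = (u + 2)*(u + 4)^2*(u - 1)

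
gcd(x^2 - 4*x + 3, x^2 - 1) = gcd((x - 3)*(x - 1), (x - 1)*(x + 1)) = x - 1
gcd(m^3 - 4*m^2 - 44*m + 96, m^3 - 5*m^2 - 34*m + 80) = m^2 - 10*m + 16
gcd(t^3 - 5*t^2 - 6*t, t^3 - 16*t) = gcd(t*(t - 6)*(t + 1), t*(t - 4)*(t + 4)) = t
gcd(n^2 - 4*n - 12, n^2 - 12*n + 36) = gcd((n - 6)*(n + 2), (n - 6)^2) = n - 6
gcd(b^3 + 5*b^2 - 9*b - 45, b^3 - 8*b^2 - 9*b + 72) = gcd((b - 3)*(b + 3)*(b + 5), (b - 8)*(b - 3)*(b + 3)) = b^2 - 9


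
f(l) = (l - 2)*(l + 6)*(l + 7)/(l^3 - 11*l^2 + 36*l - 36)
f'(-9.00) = -0.02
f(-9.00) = 0.03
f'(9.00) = -4.94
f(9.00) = 13.33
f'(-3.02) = 0.19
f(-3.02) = 0.22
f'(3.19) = 824.44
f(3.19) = -175.40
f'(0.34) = 2.62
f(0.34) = 3.09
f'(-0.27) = 1.48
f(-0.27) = 1.88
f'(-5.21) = 0.03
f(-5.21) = 0.02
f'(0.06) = 2.00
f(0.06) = 2.45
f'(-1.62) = 0.51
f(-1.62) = 0.67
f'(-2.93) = 0.20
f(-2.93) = 0.24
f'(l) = (l - 2)*(l + 6)*(l + 7)*(-3*l^2 + 22*l - 36)/(l^3 - 11*l^2 + 36*l - 36)^2 + (l - 2)*(l + 6)/(l^3 - 11*l^2 + 36*l - 36) + (l - 2)*(l + 7)/(l^3 - 11*l^2 + 36*l - 36) + (l + 6)*(l + 7)/(l^3 - 11*l^2 + 36*l - 36) = 2*(-11*l^2 - 24*l + 306)/(l^4 - 18*l^3 + 117*l^2 - 324*l + 324)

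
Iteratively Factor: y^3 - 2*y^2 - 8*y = (y + 2)*(y^2 - 4*y) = (y - 4)*(y + 2)*(y)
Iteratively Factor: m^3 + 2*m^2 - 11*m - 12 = (m + 4)*(m^2 - 2*m - 3) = (m + 1)*(m + 4)*(m - 3)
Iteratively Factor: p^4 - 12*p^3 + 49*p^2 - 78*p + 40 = (p - 2)*(p^3 - 10*p^2 + 29*p - 20) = (p - 4)*(p - 2)*(p^2 - 6*p + 5) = (p - 5)*(p - 4)*(p - 2)*(p - 1)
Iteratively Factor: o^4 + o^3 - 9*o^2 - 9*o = (o - 3)*(o^3 + 4*o^2 + 3*o) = (o - 3)*(o + 1)*(o^2 + 3*o) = (o - 3)*(o + 1)*(o + 3)*(o)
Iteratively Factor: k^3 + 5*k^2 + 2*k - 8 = (k + 2)*(k^2 + 3*k - 4) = (k - 1)*(k + 2)*(k + 4)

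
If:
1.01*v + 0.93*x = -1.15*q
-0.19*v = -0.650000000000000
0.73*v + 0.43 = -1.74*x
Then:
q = -1.64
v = 3.42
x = -1.68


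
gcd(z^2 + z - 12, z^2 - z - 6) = z - 3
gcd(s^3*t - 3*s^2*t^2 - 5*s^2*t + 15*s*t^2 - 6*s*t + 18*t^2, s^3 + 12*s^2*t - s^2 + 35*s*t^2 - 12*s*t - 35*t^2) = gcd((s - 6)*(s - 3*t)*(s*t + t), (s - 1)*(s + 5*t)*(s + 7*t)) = 1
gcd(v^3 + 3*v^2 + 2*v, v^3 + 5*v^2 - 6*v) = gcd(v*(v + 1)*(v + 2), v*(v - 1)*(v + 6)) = v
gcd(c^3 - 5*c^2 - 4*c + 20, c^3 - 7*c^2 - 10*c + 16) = c + 2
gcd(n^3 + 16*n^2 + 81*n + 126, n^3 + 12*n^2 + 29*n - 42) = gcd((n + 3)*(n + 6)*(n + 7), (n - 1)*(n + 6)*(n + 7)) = n^2 + 13*n + 42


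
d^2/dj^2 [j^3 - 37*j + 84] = 6*j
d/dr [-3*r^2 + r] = 1 - 6*r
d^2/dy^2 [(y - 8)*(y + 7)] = 2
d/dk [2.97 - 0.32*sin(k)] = -0.32*cos(k)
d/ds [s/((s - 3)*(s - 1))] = (3 - s^2)/(s^4 - 8*s^3 + 22*s^2 - 24*s + 9)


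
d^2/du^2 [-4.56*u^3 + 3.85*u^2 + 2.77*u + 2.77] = 7.7 - 27.36*u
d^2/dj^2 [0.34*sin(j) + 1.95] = -0.34*sin(j)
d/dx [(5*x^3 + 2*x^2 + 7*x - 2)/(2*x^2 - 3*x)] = 2*(5*x^4 - 15*x^3 - 10*x^2 + 4*x - 3)/(x^2*(4*x^2 - 12*x + 9))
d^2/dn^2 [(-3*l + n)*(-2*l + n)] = 2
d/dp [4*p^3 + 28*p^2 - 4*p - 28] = 12*p^2 + 56*p - 4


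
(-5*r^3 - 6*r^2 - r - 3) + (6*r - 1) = -5*r^3 - 6*r^2 + 5*r - 4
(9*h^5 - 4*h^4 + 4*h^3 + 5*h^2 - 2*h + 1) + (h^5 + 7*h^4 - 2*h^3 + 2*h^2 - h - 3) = 10*h^5 + 3*h^4 + 2*h^3 + 7*h^2 - 3*h - 2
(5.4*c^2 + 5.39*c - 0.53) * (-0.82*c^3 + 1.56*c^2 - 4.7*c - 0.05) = -4.428*c^5 + 4.0042*c^4 - 16.537*c^3 - 26.4298*c^2 + 2.2215*c + 0.0265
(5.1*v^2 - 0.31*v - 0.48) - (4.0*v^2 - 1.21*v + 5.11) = 1.1*v^2 + 0.9*v - 5.59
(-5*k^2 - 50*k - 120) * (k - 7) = -5*k^3 - 15*k^2 + 230*k + 840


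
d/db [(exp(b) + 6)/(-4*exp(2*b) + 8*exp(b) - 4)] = (exp(b) + 13)*exp(b)/(4*(exp(3*b) - 3*exp(2*b) + 3*exp(b) - 1))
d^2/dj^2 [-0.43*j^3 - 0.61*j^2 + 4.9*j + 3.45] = -2.58*j - 1.22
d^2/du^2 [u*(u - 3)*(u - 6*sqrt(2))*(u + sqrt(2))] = 12*u^2 - 30*sqrt(2)*u - 18*u - 24 + 30*sqrt(2)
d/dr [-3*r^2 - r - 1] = -6*r - 1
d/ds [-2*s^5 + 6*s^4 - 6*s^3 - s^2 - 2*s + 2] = -10*s^4 + 24*s^3 - 18*s^2 - 2*s - 2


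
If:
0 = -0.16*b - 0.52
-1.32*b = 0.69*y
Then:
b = -3.25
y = 6.22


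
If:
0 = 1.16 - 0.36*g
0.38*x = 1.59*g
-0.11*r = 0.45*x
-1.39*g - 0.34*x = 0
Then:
No Solution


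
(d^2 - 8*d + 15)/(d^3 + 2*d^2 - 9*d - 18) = (d - 5)/(d^2 + 5*d + 6)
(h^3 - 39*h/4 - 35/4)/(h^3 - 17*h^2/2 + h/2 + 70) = (2*h^2 - 5*h - 7)/(2*(h^2 - 11*h + 28))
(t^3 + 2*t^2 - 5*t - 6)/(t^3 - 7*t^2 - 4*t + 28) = (t^2 + 4*t + 3)/(t^2 - 5*t - 14)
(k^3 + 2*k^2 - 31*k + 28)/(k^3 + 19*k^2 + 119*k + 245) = (k^2 - 5*k + 4)/(k^2 + 12*k + 35)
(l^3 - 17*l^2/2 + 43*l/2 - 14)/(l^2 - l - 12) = (2*l^2 - 9*l + 7)/(2*(l + 3))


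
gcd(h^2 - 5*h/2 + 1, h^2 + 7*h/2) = 1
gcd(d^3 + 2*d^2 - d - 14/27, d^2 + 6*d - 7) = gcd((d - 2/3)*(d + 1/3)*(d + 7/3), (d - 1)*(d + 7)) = 1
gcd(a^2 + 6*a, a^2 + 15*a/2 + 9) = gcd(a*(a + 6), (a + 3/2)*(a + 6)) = a + 6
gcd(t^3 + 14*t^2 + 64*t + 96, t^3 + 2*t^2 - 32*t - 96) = t^2 + 8*t + 16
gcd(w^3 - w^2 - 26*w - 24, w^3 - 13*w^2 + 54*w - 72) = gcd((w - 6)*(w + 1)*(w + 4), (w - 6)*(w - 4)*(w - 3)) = w - 6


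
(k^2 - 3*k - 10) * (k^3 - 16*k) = k^5 - 3*k^4 - 26*k^3 + 48*k^2 + 160*k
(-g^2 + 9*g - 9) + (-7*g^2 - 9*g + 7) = -8*g^2 - 2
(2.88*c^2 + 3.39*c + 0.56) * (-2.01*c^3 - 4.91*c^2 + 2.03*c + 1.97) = -5.7888*c^5 - 20.9547*c^4 - 11.9241*c^3 + 9.8057*c^2 + 7.8151*c + 1.1032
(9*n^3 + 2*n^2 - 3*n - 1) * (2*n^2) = 18*n^5 + 4*n^4 - 6*n^3 - 2*n^2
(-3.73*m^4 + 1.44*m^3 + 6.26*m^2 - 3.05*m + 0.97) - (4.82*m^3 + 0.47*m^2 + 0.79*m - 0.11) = -3.73*m^4 - 3.38*m^3 + 5.79*m^2 - 3.84*m + 1.08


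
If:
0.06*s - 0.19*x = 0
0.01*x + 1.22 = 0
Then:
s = -386.33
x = -122.00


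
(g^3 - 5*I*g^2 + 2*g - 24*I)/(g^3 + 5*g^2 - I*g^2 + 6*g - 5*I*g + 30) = (g - 4*I)/(g + 5)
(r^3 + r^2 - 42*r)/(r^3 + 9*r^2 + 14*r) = (r - 6)/(r + 2)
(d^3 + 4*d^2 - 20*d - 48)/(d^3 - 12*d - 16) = (d + 6)/(d + 2)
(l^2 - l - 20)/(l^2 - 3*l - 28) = (l - 5)/(l - 7)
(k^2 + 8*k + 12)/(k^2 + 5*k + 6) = (k + 6)/(k + 3)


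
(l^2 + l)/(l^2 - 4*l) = (l + 1)/(l - 4)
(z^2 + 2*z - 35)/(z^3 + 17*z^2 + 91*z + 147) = (z - 5)/(z^2 + 10*z + 21)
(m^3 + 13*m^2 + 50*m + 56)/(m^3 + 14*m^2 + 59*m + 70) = (m + 4)/(m + 5)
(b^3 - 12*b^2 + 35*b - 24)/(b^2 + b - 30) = (b^3 - 12*b^2 + 35*b - 24)/(b^2 + b - 30)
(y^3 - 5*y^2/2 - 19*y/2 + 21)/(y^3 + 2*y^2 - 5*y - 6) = (y - 7/2)/(y + 1)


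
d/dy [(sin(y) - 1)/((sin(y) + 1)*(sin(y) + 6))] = (2*sin(y) + cos(y)^2 + 12)*cos(y)/((sin(y) + 1)^2*(sin(y) + 6)^2)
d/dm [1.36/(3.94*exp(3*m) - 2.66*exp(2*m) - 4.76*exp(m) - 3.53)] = (-16.0752*exp(2*m) + 7.2352*exp(m) + 6.4736)*exp(m)/(-3.94*exp(3*m) + 2.66*exp(2*m) + 4.76*exp(m) + 3.53)^2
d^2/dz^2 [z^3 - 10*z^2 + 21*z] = 6*z - 20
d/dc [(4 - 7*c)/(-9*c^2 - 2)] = (-63*c^2 + 72*c + 14)/(81*c^4 + 36*c^2 + 4)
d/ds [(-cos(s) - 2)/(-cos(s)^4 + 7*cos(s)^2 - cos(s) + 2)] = (3*sin(s)^4 + sin(s)^2 - 22*cos(s) + 2*cos(3*s))*sin(s)/(sin(s)^4 + 5*sin(s)^2 + cos(s) - 8)^2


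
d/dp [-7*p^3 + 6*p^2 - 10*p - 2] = -21*p^2 + 12*p - 10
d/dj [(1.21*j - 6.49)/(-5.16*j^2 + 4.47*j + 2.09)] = (6.2436*j^2 - 66.9768*j + 31.5392)/(26.6256*j^4 - 46.1304*j^3 - 1.5879*j^2 + 18.6846*j + 4.3681)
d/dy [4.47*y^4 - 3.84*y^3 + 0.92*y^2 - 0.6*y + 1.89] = 17.88*y^3 - 11.52*y^2 + 1.84*y - 0.6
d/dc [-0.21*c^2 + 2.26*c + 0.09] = 2.26 - 0.42*c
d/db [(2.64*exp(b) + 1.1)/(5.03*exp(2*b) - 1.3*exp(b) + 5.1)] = (-13.2792*exp(2*b) - 11.066*exp(b) + 14.894)*exp(b)/(25.3009*exp(4*b) - 13.078*exp(3*b) + 52.996*exp(2*b) - 13.26*exp(b) + 26.01)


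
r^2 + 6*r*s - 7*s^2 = (r - s)*(r + 7*s)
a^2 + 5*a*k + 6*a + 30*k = (a + 6)*(a + 5*k)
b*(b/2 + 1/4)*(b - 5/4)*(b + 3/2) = b^4/2 + 3*b^3/8 - 7*b^2/8 - 15*b/32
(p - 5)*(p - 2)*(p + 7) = p^3 - 39*p + 70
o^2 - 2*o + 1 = (o - 1)^2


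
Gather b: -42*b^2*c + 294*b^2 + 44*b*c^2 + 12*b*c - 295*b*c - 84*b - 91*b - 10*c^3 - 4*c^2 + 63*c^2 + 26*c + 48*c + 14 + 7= b^2*(294 - 42*c) + b*(44*c^2 - 283*c - 175) - 10*c^3 + 59*c^2 + 74*c + 21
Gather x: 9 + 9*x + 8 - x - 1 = 8*x + 16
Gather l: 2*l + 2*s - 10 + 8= 2*l + 2*s - 2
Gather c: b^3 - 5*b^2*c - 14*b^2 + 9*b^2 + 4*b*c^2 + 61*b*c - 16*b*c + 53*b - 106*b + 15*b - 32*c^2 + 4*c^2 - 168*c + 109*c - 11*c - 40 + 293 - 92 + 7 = b^3 - 5*b^2 - 38*b + c^2*(4*b - 28) + c*(-5*b^2 + 45*b - 70) + 168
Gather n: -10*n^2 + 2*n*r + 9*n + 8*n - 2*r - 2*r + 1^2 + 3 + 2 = -10*n^2 + n*(2*r + 17) - 4*r + 6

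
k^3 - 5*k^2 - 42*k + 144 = (k - 8)*(k - 3)*(k + 6)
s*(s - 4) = s^2 - 4*s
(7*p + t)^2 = 49*p^2 + 14*p*t + t^2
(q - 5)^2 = q^2 - 10*q + 25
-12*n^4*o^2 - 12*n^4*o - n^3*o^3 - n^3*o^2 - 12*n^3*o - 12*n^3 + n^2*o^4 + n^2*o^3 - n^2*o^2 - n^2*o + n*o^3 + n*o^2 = (-4*n + o)*(3*n + o)*(n*o + 1)*(n*o + n)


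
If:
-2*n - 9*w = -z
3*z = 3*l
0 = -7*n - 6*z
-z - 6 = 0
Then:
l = -6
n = 36/7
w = -38/21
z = -6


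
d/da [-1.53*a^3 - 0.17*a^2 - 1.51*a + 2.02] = -4.59*a^2 - 0.34*a - 1.51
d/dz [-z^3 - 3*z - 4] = -3*z^2 - 3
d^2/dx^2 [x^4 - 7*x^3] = 6*x*(2*x - 7)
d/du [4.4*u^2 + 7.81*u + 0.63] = 8.8*u + 7.81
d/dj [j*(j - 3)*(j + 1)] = 3*j^2 - 4*j - 3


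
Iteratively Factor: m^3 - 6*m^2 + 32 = (m - 4)*(m^2 - 2*m - 8) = (m - 4)^2*(m + 2)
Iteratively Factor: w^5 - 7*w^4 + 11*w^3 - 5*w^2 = (w)*(w^4 - 7*w^3 + 11*w^2 - 5*w) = w*(w - 1)*(w^3 - 6*w^2 + 5*w) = w*(w - 1)^2*(w^2 - 5*w) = w^2*(w - 1)^2*(w - 5)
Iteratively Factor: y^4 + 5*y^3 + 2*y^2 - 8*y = (y + 4)*(y^3 + y^2 - 2*y) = (y + 2)*(y + 4)*(y^2 - y) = y*(y + 2)*(y + 4)*(y - 1)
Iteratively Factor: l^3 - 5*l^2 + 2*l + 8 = (l - 4)*(l^2 - l - 2) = (l - 4)*(l - 2)*(l + 1)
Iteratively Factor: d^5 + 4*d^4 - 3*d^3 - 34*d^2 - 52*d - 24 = (d - 3)*(d^4 + 7*d^3 + 18*d^2 + 20*d + 8) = (d - 3)*(d + 2)*(d^3 + 5*d^2 + 8*d + 4) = (d - 3)*(d + 1)*(d + 2)*(d^2 + 4*d + 4) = (d - 3)*(d + 1)*(d + 2)^2*(d + 2)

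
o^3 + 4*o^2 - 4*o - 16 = (o - 2)*(o + 2)*(o + 4)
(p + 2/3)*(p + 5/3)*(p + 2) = p^3 + 13*p^2/3 + 52*p/9 + 20/9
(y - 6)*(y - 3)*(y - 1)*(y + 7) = y^4 - 3*y^3 - 43*y^2 + 171*y - 126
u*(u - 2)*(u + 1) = u^3 - u^2 - 2*u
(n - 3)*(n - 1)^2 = n^3 - 5*n^2 + 7*n - 3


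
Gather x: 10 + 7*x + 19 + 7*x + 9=14*x + 38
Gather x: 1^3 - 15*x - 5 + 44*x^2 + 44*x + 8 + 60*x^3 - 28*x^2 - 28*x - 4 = 60*x^3 + 16*x^2 + x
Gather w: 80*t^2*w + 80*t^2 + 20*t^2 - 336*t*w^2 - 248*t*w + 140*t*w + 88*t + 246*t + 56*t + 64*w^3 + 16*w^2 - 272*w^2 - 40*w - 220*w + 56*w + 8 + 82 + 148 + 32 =100*t^2 + 390*t + 64*w^3 + w^2*(-336*t - 256) + w*(80*t^2 - 108*t - 204) + 270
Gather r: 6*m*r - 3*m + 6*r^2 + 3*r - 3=-3*m + 6*r^2 + r*(6*m + 3) - 3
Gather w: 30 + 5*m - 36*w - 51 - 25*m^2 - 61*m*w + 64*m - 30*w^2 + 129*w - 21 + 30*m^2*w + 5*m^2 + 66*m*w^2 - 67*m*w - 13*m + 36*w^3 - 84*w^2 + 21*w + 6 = -20*m^2 + 56*m + 36*w^3 + w^2*(66*m - 114) + w*(30*m^2 - 128*m + 114) - 36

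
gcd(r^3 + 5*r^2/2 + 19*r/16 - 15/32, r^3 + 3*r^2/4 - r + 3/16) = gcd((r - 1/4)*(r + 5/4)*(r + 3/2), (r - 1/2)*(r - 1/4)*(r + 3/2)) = r^2 + 5*r/4 - 3/8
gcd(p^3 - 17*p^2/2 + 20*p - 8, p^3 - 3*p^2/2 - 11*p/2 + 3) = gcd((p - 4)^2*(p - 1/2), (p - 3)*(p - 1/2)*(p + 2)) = p - 1/2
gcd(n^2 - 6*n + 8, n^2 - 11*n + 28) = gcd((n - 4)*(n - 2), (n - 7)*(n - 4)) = n - 4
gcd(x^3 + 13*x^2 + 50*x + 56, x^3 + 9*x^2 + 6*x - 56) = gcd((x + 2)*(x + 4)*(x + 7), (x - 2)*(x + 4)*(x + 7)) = x^2 + 11*x + 28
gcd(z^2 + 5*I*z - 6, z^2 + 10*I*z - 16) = z + 2*I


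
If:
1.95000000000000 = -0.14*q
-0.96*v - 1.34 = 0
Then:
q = -13.93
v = -1.40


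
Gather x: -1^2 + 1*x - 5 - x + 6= 0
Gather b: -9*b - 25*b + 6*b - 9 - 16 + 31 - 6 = -28*b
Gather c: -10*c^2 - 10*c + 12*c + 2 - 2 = -10*c^2 + 2*c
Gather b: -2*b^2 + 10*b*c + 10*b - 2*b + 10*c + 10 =-2*b^2 + b*(10*c + 8) + 10*c + 10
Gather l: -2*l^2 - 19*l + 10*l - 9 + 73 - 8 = -2*l^2 - 9*l + 56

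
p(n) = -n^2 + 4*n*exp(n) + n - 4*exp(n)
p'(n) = 4*n*exp(n) - 2*n + 1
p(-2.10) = -8.03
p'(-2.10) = 4.17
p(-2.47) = -9.74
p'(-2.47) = 5.10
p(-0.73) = -4.60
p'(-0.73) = 1.05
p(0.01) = -3.99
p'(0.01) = 1.02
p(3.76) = 463.77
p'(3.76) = 639.42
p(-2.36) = -9.20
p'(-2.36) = 4.83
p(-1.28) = -5.45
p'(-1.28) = 2.14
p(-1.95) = -7.43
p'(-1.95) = 3.79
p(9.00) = 259226.69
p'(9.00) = 291694.02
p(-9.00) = -90.00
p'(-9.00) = 19.00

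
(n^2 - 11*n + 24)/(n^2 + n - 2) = (n^2 - 11*n + 24)/(n^2 + n - 2)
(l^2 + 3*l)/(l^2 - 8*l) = (l + 3)/(l - 8)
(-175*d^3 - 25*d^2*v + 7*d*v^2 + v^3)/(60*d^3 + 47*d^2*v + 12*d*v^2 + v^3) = (-35*d^2 + 2*d*v + v^2)/(12*d^2 + 7*d*v + v^2)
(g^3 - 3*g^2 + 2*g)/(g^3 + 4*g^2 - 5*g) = (g - 2)/(g + 5)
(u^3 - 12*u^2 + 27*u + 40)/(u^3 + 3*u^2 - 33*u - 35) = (u - 8)/(u + 7)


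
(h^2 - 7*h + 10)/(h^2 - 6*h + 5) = (h - 2)/(h - 1)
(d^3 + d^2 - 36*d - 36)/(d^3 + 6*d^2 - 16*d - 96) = (d^2 - 5*d - 6)/(d^2 - 16)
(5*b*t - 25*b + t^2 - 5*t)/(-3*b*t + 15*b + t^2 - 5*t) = (5*b + t)/(-3*b + t)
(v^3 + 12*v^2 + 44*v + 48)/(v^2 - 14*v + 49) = (v^3 + 12*v^2 + 44*v + 48)/(v^2 - 14*v + 49)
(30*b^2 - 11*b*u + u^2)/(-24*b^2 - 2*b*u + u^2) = (-5*b + u)/(4*b + u)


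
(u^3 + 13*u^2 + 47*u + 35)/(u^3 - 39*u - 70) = (u^2 + 8*u + 7)/(u^2 - 5*u - 14)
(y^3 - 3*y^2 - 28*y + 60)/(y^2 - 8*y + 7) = (y^3 - 3*y^2 - 28*y + 60)/(y^2 - 8*y + 7)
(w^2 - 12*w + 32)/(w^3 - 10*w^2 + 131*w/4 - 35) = 4*(w - 8)/(4*w^2 - 24*w + 35)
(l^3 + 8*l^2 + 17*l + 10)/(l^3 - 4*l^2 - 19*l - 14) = (l + 5)/(l - 7)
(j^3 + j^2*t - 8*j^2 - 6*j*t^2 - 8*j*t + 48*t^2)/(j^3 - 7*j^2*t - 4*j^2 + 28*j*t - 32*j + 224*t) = (-j^2 - j*t + 6*t^2)/(-j^2 + 7*j*t - 4*j + 28*t)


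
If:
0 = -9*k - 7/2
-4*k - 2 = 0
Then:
No Solution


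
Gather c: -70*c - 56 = -70*c - 56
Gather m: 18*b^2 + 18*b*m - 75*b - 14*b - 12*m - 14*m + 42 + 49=18*b^2 - 89*b + m*(18*b - 26) + 91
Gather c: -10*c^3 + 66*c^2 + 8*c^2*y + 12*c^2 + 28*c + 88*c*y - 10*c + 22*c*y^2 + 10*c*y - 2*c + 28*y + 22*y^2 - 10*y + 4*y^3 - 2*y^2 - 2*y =-10*c^3 + c^2*(8*y + 78) + c*(22*y^2 + 98*y + 16) + 4*y^3 + 20*y^2 + 16*y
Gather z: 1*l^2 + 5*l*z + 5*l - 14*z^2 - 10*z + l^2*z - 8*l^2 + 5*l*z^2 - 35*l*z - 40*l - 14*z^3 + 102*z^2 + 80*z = -7*l^2 - 35*l - 14*z^3 + z^2*(5*l + 88) + z*(l^2 - 30*l + 70)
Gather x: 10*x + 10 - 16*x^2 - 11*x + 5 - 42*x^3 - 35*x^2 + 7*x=-42*x^3 - 51*x^2 + 6*x + 15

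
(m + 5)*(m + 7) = m^2 + 12*m + 35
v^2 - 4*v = v*(v - 4)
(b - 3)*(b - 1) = b^2 - 4*b + 3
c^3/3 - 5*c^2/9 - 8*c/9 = c*(c/3 + 1/3)*(c - 8/3)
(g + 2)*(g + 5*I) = g^2 + 2*g + 5*I*g + 10*I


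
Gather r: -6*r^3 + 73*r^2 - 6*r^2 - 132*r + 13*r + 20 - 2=-6*r^3 + 67*r^2 - 119*r + 18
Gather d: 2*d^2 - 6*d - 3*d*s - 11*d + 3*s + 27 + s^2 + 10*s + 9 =2*d^2 + d*(-3*s - 17) + s^2 + 13*s + 36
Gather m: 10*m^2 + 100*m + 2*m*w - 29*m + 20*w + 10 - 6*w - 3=10*m^2 + m*(2*w + 71) + 14*w + 7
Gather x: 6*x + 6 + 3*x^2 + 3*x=3*x^2 + 9*x + 6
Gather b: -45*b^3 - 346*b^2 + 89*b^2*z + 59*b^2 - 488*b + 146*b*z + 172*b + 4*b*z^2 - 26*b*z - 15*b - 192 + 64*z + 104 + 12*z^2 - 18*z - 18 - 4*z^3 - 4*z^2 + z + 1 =-45*b^3 + b^2*(89*z - 287) + b*(4*z^2 + 120*z - 331) - 4*z^3 + 8*z^2 + 47*z - 105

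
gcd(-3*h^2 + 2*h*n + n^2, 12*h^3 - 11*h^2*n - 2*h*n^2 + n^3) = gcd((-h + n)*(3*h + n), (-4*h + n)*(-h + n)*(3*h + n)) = 3*h^2 - 2*h*n - n^2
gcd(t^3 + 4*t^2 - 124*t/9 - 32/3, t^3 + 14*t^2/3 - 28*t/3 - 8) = t^2 + 20*t/3 + 4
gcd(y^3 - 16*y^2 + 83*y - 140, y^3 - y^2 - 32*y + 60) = y - 5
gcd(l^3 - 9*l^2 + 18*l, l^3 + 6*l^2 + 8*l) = l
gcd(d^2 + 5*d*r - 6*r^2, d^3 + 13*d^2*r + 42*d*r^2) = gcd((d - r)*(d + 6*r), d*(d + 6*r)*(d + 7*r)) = d + 6*r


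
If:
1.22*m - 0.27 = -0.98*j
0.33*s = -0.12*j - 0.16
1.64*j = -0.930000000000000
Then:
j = -0.57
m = 0.68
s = -0.28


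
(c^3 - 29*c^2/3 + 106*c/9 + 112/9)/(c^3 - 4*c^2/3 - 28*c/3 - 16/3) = (3*c^2 - 31*c + 56)/(3*(c^2 - 2*c - 8))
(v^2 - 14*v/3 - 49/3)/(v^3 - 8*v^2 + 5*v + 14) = (v + 7/3)/(v^2 - v - 2)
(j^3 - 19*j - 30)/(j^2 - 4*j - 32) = (-j^3 + 19*j + 30)/(-j^2 + 4*j + 32)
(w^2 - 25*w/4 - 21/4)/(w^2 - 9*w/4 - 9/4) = (w - 7)/(w - 3)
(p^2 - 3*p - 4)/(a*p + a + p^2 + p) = (p - 4)/(a + p)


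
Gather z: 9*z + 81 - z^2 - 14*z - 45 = -z^2 - 5*z + 36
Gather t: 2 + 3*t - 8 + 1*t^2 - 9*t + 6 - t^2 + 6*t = 0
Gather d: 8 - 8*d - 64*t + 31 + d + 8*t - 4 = -7*d - 56*t + 35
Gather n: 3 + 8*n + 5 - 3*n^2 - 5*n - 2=-3*n^2 + 3*n + 6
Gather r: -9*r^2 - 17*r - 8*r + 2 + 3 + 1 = -9*r^2 - 25*r + 6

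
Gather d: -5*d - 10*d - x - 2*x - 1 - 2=-15*d - 3*x - 3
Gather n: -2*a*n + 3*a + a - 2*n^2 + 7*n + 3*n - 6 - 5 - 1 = 4*a - 2*n^2 + n*(10 - 2*a) - 12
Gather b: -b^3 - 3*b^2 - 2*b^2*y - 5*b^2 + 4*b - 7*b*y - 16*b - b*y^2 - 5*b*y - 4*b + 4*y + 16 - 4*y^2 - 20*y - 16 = -b^3 + b^2*(-2*y - 8) + b*(-y^2 - 12*y - 16) - 4*y^2 - 16*y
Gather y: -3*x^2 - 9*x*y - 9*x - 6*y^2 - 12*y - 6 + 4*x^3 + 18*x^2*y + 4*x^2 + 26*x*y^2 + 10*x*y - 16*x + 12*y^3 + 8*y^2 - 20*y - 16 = 4*x^3 + x^2 - 25*x + 12*y^3 + y^2*(26*x + 2) + y*(18*x^2 + x - 32) - 22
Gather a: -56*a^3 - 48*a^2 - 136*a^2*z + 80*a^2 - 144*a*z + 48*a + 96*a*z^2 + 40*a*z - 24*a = -56*a^3 + a^2*(32 - 136*z) + a*(96*z^2 - 104*z + 24)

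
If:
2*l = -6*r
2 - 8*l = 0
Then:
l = 1/4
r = -1/12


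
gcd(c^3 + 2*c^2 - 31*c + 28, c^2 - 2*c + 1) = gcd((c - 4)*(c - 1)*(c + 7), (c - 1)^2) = c - 1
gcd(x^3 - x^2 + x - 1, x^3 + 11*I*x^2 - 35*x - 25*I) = x + I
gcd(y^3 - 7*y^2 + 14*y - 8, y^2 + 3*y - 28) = y - 4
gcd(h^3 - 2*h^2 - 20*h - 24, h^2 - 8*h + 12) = h - 6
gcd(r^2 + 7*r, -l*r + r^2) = r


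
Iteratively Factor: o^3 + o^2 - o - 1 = (o + 1)*(o^2 - 1) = (o + 1)^2*(o - 1)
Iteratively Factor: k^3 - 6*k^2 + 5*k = (k)*(k^2 - 6*k + 5) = k*(k - 5)*(k - 1)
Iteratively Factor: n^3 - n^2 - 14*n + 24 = (n + 4)*(n^2 - 5*n + 6) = (n - 2)*(n + 4)*(n - 3)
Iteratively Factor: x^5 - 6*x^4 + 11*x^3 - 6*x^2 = (x)*(x^4 - 6*x^3 + 11*x^2 - 6*x) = x*(x - 2)*(x^3 - 4*x^2 + 3*x) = x*(x - 3)*(x - 2)*(x^2 - x) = x^2*(x - 3)*(x - 2)*(x - 1)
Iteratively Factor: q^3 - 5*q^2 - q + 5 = (q + 1)*(q^2 - 6*q + 5) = (q - 1)*(q + 1)*(q - 5)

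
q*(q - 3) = q^2 - 3*q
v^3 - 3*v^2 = v^2*(v - 3)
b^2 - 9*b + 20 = (b - 5)*(b - 4)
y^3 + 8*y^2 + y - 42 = (y - 2)*(y + 3)*(y + 7)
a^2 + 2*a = a*(a + 2)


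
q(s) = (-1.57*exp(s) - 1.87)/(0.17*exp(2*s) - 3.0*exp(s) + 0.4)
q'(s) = (-1.57*exp(s) - 1.87)*(-0.34*exp(2*s) + 3.0*exp(s))/(0.17*exp(2*s) - 3.0*exp(s) + 0.4)^2 - 1.57*exp(s)/(0.17*exp(2*s) - 3.0*exp(s) + 0.4)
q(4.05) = -0.24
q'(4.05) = 0.35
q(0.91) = 0.96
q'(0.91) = -0.21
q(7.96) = -0.00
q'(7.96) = 0.00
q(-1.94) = 75.92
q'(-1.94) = -1158.40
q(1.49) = 0.92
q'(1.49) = 0.09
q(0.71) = 1.01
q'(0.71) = -0.31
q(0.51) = 1.09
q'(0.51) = -0.43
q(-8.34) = -4.68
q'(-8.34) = -0.01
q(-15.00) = -4.68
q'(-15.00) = 0.00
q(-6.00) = -4.77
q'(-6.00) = -0.10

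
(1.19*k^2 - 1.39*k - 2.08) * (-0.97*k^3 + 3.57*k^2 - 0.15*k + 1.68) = -1.1543*k^5 + 5.5966*k^4 - 3.1232*k^3 - 5.2179*k^2 - 2.0232*k - 3.4944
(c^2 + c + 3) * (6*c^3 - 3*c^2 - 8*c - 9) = 6*c^5 + 3*c^4 + 7*c^3 - 26*c^2 - 33*c - 27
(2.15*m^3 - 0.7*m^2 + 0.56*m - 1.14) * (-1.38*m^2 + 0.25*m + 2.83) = -2.967*m^5 + 1.5035*m^4 + 5.1367*m^3 - 0.2678*m^2 + 1.2998*m - 3.2262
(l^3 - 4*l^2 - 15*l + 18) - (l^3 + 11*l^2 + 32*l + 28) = -15*l^2 - 47*l - 10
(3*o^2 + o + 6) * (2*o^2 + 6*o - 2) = 6*o^4 + 20*o^3 + 12*o^2 + 34*o - 12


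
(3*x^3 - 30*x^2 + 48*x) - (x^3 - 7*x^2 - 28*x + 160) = 2*x^3 - 23*x^2 + 76*x - 160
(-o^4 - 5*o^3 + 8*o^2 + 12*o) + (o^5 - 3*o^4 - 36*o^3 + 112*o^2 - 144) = o^5 - 4*o^4 - 41*o^3 + 120*o^2 + 12*o - 144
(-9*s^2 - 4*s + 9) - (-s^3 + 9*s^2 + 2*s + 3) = s^3 - 18*s^2 - 6*s + 6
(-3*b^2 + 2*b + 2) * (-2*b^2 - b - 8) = 6*b^4 - b^3 + 18*b^2 - 18*b - 16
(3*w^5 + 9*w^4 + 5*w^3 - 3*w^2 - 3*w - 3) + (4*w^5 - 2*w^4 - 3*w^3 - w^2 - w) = 7*w^5 + 7*w^4 + 2*w^3 - 4*w^2 - 4*w - 3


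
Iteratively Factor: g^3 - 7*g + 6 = (g - 1)*(g^2 + g - 6) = (g - 1)*(g + 3)*(g - 2)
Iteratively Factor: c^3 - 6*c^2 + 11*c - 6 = (c - 1)*(c^2 - 5*c + 6) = (c - 3)*(c - 1)*(c - 2)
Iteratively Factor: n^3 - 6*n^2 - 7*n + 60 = (n - 5)*(n^2 - n - 12) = (n - 5)*(n - 4)*(n + 3)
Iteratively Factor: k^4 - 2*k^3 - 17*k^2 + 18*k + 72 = (k + 2)*(k^3 - 4*k^2 - 9*k + 36) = (k + 2)*(k + 3)*(k^2 - 7*k + 12) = (k - 4)*(k + 2)*(k + 3)*(k - 3)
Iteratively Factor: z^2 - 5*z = (z - 5)*(z)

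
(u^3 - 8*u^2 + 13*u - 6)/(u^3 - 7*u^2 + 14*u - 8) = (u^2 - 7*u + 6)/(u^2 - 6*u + 8)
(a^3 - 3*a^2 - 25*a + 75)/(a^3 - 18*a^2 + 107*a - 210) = (a^2 + 2*a - 15)/(a^2 - 13*a + 42)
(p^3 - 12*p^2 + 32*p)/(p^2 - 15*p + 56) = p*(p - 4)/(p - 7)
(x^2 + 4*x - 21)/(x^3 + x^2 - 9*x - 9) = (x + 7)/(x^2 + 4*x + 3)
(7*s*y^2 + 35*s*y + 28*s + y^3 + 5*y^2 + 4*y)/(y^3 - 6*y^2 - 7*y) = (7*s*y + 28*s + y^2 + 4*y)/(y*(y - 7))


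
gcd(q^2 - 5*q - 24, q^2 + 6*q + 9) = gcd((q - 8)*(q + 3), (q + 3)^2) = q + 3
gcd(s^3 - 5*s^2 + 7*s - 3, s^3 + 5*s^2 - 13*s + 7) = s^2 - 2*s + 1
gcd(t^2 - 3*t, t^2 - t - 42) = 1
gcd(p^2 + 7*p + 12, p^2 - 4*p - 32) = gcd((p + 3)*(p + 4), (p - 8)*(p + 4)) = p + 4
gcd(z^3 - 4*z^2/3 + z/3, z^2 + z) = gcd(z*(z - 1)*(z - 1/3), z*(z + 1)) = z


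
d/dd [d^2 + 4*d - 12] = 2*d + 4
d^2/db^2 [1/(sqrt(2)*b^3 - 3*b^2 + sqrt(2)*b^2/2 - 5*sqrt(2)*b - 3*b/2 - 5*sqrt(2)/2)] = 4*((-6*sqrt(2)*b - sqrt(2) + 6)*(-2*sqrt(2)*b^3 - sqrt(2)*b^2 + 6*b^2 + 3*b + 10*sqrt(2)*b + 5*sqrt(2)) - (-6*sqrt(2)*b^2 - 2*sqrt(2)*b + 12*b + 3 + 10*sqrt(2))^2)/(-2*sqrt(2)*b^3 - sqrt(2)*b^2 + 6*b^2 + 3*b + 10*sqrt(2)*b + 5*sqrt(2))^3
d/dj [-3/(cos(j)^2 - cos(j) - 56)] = 3*(1 - 2*cos(j))*sin(j)/(sin(j)^2 + cos(j) + 55)^2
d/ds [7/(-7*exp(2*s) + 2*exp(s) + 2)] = (98*exp(s) - 14)*exp(s)/(-7*exp(2*s) + 2*exp(s) + 2)^2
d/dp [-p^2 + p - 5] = 1 - 2*p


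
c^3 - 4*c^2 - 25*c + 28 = (c - 7)*(c - 1)*(c + 4)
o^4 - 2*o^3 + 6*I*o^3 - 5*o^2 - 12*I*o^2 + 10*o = o*(o - 2)*(o + I)*(o + 5*I)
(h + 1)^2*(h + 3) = h^3 + 5*h^2 + 7*h + 3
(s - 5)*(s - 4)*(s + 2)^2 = s^4 - 5*s^3 - 12*s^2 + 44*s + 80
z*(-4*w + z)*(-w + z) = 4*w^2*z - 5*w*z^2 + z^3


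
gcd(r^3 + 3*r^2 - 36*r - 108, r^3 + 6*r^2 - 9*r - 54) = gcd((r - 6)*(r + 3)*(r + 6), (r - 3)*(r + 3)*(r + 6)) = r^2 + 9*r + 18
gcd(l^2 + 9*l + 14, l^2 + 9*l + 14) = l^2 + 9*l + 14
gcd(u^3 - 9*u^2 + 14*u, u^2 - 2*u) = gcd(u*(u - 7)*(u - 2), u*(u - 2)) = u^2 - 2*u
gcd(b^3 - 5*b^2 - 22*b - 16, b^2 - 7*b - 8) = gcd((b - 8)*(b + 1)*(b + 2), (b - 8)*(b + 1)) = b^2 - 7*b - 8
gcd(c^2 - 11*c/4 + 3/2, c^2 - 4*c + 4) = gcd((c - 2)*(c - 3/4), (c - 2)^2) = c - 2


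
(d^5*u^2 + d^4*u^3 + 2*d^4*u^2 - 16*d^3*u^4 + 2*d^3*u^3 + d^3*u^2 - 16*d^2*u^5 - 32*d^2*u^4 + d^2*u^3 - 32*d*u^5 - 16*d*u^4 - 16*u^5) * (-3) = -3*d^5*u^2 - 3*d^4*u^3 - 6*d^4*u^2 + 48*d^3*u^4 - 6*d^3*u^3 - 3*d^3*u^2 + 48*d^2*u^5 + 96*d^2*u^4 - 3*d^2*u^3 + 96*d*u^5 + 48*d*u^4 + 48*u^5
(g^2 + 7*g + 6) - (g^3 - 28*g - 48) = -g^3 + g^2 + 35*g + 54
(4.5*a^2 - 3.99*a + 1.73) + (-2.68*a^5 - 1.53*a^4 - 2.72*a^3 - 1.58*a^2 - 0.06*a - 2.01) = -2.68*a^5 - 1.53*a^4 - 2.72*a^3 + 2.92*a^2 - 4.05*a - 0.28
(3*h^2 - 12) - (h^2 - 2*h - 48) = 2*h^2 + 2*h + 36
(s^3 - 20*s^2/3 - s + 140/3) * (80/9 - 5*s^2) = -5*s^5 + 100*s^4/3 + 125*s^3/9 - 7900*s^2/27 - 80*s/9 + 11200/27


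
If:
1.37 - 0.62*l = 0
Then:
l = 2.21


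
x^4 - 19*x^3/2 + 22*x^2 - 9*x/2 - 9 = (x - 6)*(x - 3)*(x - 1)*(x + 1/2)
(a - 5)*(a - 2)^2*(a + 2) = a^4 - 7*a^3 + 6*a^2 + 28*a - 40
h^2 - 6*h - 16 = (h - 8)*(h + 2)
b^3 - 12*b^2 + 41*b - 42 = (b - 7)*(b - 3)*(b - 2)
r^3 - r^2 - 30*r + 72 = (r - 4)*(r - 3)*(r + 6)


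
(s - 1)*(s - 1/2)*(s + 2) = s^3 + s^2/2 - 5*s/2 + 1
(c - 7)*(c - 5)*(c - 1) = c^3 - 13*c^2 + 47*c - 35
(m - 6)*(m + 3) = m^2 - 3*m - 18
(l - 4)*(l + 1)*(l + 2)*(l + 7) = l^4 + 6*l^3 - 17*l^2 - 78*l - 56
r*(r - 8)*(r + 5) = r^3 - 3*r^2 - 40*r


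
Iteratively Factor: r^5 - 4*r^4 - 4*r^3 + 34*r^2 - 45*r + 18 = (r - 3)*(r^4 - r^3 - 7*r^2 + 13*r - 6) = (r - 3)*(r - 1)*(r^3 - 7*r + 6) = (r - 3)*(r - 2)*(r - 1)*(r^2 + 2*r - 3) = (r - 3)*(r - 2)*(r - 1)^2*(r + 3)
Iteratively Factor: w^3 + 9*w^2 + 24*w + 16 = (w + 4)*(w^2 + 5*w + 4) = (w + 4)^2*(w + 1)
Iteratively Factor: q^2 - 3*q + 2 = (q - 2)*(q - 1)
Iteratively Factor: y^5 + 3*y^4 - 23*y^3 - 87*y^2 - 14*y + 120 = (y + 2)*(y^4 + y^3 - 25*y^2 - 37*y + 60) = (y + 2)*(y + 3)*(y^3 - 2*y^2 - 19*y + 20) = (y + 2)*(y + 3)*(y + 4)*(y^2 - 6*y + 5) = (y - 1)*(y + 2)*(y + 3)*(y + 4)*(y - 5)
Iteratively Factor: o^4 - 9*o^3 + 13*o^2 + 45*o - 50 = (o - 5)*(o^3 - 4*o^2 - 7*o + 10) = (o - 5)^2*(o^2 + o - 2) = (o - 5)^2*(o - 1)*(o + 2)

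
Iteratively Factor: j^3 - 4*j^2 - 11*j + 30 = (j - 2)*(j^2 - 2*j - 15) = (j - 5)*(j - 2)*(j + 3)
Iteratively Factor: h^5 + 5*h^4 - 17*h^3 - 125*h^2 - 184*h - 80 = (h + 1)*(h^4 + 4*h^3 - 21*h^2 - 104*h - 80) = (h + 1)*(h + 4)*(h^3 - 21*h - 20) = (h - 5)*(h + 1)*(h + 4)*(h^2 + 5*h + 4) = (h - 5)*(h + 1)^2*(h + 4)*(h + 4)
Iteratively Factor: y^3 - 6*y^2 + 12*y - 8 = (y - 2)*(y^2 - 4*y + 4) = (y - 2)^2*(y - 2)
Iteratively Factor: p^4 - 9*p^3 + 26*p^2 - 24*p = (p)*(p^3 - 9*p^2 + 26*p - 24) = p*(p - 2)*(p^2 - 7*p + 12) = p*(p - 4)*(p - 2)*(p - 3)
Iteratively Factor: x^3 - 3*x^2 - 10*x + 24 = (x + 3)*(x^2 - 6*x + 8) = (x - 4)*(x + 3)*(x - 2)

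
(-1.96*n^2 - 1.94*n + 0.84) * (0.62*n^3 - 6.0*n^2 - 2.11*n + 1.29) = -1.2152*n^5 + 10.5572*n^4 + 16.2964*n^3 - 3.475*n^2 - 4.275*n + 1.0836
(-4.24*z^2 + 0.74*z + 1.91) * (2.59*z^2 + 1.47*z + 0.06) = -10.9816*z^4 - 4.3162*z^3 + 5.7803*z^2 + 2.8521*z + 0.1146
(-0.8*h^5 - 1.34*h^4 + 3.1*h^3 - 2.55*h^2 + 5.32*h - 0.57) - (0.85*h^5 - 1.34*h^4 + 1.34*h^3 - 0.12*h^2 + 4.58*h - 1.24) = -1.65*h^5 + 1.76*h^3 - 2.43*h^2 + 0.74*h + 0.67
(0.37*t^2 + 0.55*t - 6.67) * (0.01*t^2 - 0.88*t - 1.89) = 0.0037*t^4 - 0.3201*t^3 - 1.25*t^2 + 4.8301*t + 12.6063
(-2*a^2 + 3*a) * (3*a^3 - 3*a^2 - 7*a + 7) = -6*a^5 + 15*a^4 + 5*a^3 - 35*a^2 + 21*a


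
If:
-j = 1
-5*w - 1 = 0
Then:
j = -1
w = -1/5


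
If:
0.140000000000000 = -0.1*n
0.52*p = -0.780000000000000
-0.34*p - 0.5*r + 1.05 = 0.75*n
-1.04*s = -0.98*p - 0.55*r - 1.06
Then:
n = -1.40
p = -1.50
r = 5.22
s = 2.37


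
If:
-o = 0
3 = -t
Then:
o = 0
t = -3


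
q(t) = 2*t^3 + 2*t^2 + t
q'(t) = 6*t^2 + 4*t + 1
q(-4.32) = -128.24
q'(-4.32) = 95.69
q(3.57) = 120.06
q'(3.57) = 91.75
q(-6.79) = -540.68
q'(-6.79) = 250.46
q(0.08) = 0.09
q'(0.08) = 1.36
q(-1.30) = -2.31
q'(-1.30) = 5.94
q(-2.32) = -16.53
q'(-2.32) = 24.01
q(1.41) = 10.99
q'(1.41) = 18.57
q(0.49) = 1.21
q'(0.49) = 4.40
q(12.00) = 3756.00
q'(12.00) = 913.00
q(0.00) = 0.00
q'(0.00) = 1.00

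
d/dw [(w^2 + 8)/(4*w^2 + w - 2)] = (w^2 - 68*w - 8)/(16*w^4 + 8*w^3 - 15*w^2 - 4*w + 4)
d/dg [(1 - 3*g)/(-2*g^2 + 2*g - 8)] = (3*g^2 - 3*g - (2*g - 1)*(3*g - 1) + 12)/(2*(g^2 - g + 4)^2)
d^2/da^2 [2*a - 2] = 0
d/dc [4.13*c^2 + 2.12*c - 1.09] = 8.26*c + 2.12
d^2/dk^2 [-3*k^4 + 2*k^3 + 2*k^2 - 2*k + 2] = -36*k^2 + 12*k + 4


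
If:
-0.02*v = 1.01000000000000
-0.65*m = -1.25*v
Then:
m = -97.12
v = -50.50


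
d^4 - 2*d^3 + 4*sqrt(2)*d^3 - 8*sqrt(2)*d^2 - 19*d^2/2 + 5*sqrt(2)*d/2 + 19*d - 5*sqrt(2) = (d - 2)*(d - sqrt(2)/2)^2*(d + 5*sqrt(2))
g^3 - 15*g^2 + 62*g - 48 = (g - 8)*(g - 6)*(g - 1)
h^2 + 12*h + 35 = (h + 5)*(h + 7)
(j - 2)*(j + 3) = j^2 + j - 6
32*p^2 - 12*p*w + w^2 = (-8*p + w)*(-4*p + w)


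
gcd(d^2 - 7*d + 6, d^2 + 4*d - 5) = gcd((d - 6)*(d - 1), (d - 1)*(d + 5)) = d - 1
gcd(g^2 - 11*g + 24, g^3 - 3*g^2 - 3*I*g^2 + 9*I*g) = g - 3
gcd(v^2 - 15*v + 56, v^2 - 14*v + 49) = v - 7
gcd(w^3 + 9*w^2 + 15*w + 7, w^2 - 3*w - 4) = w + 1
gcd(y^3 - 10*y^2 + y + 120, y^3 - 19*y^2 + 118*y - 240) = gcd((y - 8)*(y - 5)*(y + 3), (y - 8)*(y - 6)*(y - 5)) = y^2 - 13*y + 40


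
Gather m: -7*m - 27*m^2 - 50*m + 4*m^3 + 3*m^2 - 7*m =4*m^3 - 24*m^2 - 64*m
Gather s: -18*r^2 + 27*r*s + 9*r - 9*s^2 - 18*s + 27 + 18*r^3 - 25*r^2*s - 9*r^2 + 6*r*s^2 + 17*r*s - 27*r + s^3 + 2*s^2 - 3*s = 18*r^3 - 27*r^2 - 18*r + s^3 + s^2*(6*r - 7) + s*(-25*r^2 + 44*r - 21) + 27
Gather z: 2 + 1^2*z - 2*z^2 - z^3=-z^3 - 2*z^2 + z + 2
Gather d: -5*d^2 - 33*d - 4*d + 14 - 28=-5*d^2 - 37*d - 14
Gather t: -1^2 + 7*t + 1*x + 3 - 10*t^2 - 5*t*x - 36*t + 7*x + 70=-10*t^2 + t*(-5*x - 29) + 8*x + 72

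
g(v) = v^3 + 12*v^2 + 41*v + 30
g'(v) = 3*v^2 + 24*v + 41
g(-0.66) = 7.88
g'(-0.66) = 26.47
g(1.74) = 142.94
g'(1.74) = 91.84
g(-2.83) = -12.59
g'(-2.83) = -2.89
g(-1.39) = -6.49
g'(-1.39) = 13.44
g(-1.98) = -11.90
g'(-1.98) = 5.24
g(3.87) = 426.35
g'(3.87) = 178.81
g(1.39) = 112.86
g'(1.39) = 80.16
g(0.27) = 41.96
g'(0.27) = 47.70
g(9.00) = 2100.00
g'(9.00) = 500.00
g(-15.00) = -1260.00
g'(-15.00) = 356.00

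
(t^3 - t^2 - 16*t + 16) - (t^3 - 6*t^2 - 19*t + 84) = 5*t^2 + 3*t - 68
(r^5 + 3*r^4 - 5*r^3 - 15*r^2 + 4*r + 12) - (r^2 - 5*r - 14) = r^5 + 3*r^4 - 5*r^3 - 16*r^2 + 9*r + 26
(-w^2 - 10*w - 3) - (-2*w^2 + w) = w^2 - 11*w - 3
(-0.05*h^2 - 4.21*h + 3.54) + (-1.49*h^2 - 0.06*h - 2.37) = -1.54*h^2 - 4.27*h + 1.17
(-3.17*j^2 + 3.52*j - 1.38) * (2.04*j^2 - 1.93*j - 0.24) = -6.4668*j^4 + 13.2989*j^3 - 8.848*j^2 + 1.8186*j + 0.3312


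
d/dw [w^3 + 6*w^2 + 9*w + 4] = 3*w^2 + 12*w + 9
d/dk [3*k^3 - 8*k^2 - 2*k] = 9*k^2 - 16*k - 2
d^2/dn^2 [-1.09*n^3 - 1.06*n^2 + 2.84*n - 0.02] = -6.54*n - 2.12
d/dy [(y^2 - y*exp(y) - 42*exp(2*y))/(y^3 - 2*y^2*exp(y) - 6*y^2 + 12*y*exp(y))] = (y*(y^2 - 2*y*exp(y) - 6*y + 12*exp(y))*(-y*exp(y) + 2*y - 84*exp(2*y) - exp(y)) + (-y^2 + y*exp(y) + 42*exp(2*y))*(-2*y^2*exp(y) + 3*y^2 + 8*y*exp(y) - 12*y + 12*exp(y)))/(y^2*(y^2 - 2*y*exp(y) - 6*y + 12*exp(y))^2)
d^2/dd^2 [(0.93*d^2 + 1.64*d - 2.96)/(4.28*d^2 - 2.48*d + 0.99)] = (79.827136*d^3 - 348.97836*d^2 + 146.817696*d - 1.45010199999999)/(78.402752*d^6 - 136.288896*d^5 + 133.376784*d^4 - 78.302528*d^3 + 30.851172*d^2 - 7.291944*d + 0.970299)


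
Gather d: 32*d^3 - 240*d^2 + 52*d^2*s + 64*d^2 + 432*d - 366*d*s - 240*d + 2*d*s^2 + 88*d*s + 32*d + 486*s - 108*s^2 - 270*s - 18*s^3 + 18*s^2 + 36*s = 32*d^3 + d^2*(52*s - 176) + d*(2*s^2 - 278*s + 224) - 18*s^3 - 90*s^2 + 252*s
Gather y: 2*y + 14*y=16*y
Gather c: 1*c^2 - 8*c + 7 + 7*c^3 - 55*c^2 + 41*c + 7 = 7*c^3 - 54*c^2 + 33*c + 14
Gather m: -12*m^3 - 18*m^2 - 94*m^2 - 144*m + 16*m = -12*m^3 - 112*m^2 - 128*m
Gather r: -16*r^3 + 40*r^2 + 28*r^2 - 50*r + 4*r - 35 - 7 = -16*r^3 + 68*r^2 - 46*r - 42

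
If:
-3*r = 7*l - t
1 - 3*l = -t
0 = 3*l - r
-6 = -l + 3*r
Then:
No Solution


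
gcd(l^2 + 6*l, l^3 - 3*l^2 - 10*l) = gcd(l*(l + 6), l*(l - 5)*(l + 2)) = l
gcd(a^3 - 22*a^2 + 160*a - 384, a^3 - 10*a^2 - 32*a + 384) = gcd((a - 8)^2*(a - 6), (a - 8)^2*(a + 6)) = a^2 - 16*a + 64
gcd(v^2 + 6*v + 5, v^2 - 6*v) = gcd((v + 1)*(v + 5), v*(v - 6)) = 1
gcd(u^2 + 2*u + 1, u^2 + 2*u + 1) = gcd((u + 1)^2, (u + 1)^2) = u^2 + 2*u + 1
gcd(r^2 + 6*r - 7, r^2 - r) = r - 1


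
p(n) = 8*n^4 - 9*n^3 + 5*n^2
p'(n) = 32*n^3 - 27*n^2 + 10*n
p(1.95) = 67.95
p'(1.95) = 154.11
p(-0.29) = 0.70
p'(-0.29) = -5.95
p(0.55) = 0.75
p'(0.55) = 2.66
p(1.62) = 29.96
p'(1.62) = 81.39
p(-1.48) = 78.51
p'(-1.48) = -177.68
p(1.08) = 5.38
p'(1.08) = 19.62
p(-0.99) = 21.32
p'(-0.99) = -67.41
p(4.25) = 2009.45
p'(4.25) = 2011.31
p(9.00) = 46332.00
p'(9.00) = 21231.00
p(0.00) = 0.00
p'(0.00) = 0.00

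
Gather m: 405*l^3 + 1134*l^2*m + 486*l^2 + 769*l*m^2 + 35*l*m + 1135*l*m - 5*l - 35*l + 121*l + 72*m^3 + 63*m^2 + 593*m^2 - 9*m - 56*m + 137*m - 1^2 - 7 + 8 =405*l^3 + 486*l^2 + 81*l + 72*m^3 + m^2*(769*l + 656) + m*(1134*l^2 + 1170*l + 72)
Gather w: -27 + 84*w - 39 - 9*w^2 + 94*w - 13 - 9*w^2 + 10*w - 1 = -18*w^2 + 188*w - 80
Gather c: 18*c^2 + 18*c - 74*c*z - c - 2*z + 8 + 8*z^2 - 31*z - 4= 18*c^2 + c*(17 - 74*z) + 8*z^2 - 33*z + 4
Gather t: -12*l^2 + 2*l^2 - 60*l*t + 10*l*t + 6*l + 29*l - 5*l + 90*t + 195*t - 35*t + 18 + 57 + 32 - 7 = -10*l^2 + 30*l + t*(250 - 50*l) + 100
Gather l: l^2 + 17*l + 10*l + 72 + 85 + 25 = l^2 + 27*l + 182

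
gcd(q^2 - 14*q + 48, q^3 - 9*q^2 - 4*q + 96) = q - 8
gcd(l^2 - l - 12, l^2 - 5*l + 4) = l - 4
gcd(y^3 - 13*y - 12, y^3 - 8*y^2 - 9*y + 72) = y + 3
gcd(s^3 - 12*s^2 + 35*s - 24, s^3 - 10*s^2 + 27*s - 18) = s^2 - 4*s + 3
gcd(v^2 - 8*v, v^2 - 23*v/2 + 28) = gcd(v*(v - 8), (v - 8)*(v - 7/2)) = v - 8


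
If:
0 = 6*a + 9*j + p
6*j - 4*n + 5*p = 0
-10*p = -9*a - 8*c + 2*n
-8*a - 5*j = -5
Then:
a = 5*p/42 + 15/14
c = 19*p/14 - 165/112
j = -4*p/21 - 5/7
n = 27*p/28 - 15/14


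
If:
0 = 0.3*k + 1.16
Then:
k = -3.87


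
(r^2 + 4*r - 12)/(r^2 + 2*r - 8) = (r + 6)/(r + 4)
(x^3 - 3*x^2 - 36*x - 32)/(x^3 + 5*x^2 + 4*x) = (x - 8)/x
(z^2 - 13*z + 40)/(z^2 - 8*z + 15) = (z - 8)/(z - 3)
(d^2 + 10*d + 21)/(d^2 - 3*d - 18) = (d + 7)/(d - 6)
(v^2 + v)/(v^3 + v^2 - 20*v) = (v + 1)/(v^2 + v - 20)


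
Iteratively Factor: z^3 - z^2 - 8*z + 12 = (z - 2)*(z^2 + z - 6) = (z - 2)*(z + 3)*(z - 2)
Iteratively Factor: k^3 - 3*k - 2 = (k + 1)*(k^2 - k - 2) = (k + 1)^2*(k - 2)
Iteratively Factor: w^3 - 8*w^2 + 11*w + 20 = (w + 1)*(w^2 - 9*w + 20) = (w - 4)*(w + 1)*(w - 5)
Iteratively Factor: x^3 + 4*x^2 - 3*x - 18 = (x - 2)*(x^2 + 6*x + 9) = (x - 2)*(x + 3)*(x + 3)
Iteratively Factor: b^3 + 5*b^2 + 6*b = (b + 2)*(b^2 + 3*b) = b*(b + 2)*(b + 3)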